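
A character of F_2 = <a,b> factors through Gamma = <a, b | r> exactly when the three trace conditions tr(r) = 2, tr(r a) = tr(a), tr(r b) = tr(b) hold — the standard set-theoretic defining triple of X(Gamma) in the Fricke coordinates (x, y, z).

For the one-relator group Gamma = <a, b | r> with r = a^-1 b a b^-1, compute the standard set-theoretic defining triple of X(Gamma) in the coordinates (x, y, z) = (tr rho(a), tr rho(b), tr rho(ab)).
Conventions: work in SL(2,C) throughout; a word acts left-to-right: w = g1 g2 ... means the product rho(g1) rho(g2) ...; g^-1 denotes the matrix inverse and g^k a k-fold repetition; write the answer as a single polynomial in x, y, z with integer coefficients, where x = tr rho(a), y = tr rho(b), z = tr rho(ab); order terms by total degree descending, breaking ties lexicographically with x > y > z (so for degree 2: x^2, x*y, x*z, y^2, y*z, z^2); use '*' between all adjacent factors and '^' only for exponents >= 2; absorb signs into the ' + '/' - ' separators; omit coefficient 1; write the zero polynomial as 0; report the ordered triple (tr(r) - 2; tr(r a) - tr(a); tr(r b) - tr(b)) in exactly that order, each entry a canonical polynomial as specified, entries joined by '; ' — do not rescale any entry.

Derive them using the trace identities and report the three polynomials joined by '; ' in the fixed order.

-x*y*z + x^2 + y^2 + z^2 - 4; 0; 0

tr(a b a) = tr(a) tr(b a) - tr(b)   [square of a] = x*z - y
tr(a b a b) = tr(a b) tr(a b) - tr(1)   [split at a repeated a] = z^2 - 2
so tr(b a b^-1 a) = tr(a b a) tr(b) - tr(a b a b)   [inverse elimination on b] = x*y*z - y^2 - z^2 + 2
so tr(a^-1 b a b^-1) = tr(b a b^-1) tr(a) - tr(b a b^-1 a)   [inverse elimination on a] = -x*y*z + x^2 + y^2 + z^2 - 2
assemble the triple (tr(r) - 2; tr(r a) - x; tr(r b) - y)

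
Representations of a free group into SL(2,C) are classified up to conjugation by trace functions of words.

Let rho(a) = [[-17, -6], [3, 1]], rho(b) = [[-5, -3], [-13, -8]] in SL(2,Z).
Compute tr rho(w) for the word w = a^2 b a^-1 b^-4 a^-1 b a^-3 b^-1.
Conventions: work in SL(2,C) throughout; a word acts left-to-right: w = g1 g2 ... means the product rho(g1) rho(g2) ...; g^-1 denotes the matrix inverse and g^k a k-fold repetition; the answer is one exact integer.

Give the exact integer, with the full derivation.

rho(a) = [[-17, -6], [3, 1]]
... * rho(a) = [[-17, -6], [3, 1]]  ->  [[271, 96], [-48, -17]]
... * rho(b) = [[-5, -3], [-13, -8]]  ->  [[-2603, -1581], [461, 280]]
... * rho(a^-1) = [[1, 6], [-3, -17]]  ->  [[2140, 11259], [-379, -1994]]
... * rho(b^-1) = [[-8, 3], [13, -5]]  ->  [[129247, -49875], [-22890, 8833]]
... * rho(b^-1) = [[-8, 3], [13, -5]]  ->  [[-1682351, 637116], [297949, -112835]]
... * rho(b^-1) = [[-8, 3], [13, -5]]  ->  [[21741316, -8232633], [-3850447, 1458022]]
... * rho(b^-1) = [[-8, 3], [13, -5]]  ->  [[-280954757, 106387113], [49757862, -18841451]]
... * rho(a^-1) = [[1, 6], [-3, -17]]  ->  [[-600116096, -3494309463], [106282215, 618851839]]
... * rho(b) = [[-5, -3], [-13, -8]]  ->  [[48426603499, 29754823992], [-8576484982, -5269661357]]
... * rho(a^-1) = [[1, 6], [-3, -17]]  ->  [[-40837868477, -215272386870], [7232499089, 38125333177]]
... * rho(a^-1) = [[1, 6], [-3, -17]]  ->  [[604979292133, 3414603365928], [-107143500442, -604735669475]]
... * rho(a^-1) = [[1, 6], [-3, -17]]  ->  [[-9638830805651, -54418381467978], [1707063507983, 9637645378423]]
... * rho(b^-1) = [[-8, 3], [13, -5]]  ->  [[-630328312638506, 243175414922937], [111632881855635, -43067036368166]]
tr = -630328312638506 + -43067036368166 = -673395349006672

-673395349006672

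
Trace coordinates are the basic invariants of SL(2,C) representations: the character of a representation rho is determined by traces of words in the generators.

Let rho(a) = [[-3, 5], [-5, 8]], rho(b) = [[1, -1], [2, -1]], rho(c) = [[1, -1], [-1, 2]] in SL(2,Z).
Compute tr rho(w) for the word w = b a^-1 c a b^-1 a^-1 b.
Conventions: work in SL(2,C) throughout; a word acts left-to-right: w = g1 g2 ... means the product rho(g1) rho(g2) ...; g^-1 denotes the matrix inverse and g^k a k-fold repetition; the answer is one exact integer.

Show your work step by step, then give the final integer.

rho(b) = [[1, -1], [2, -1]]
... * rho(a^-1) = [[8, -5], [5, -3]]  ->  [[3, -2], [11, -7]]
... * rho(c) = [[1, -1], [-1, 2]]  ->  [[5, -7], [18, -25]]
... * rho(a) = [[-3, 5], [-5, 8]]  ->  [[20, -31], [71, -110]]
... * rho(b^-1) = [[-1, 1], [-2, 1]]  ->  [[42, -11], [149, -39]]
... * rho(a^-1) = [[8, -5], [5, -3]]  ->  [[281, -177], [997, -628]]
... * rho(b) = [[1, -1], [2, -1]]  ->  [[-73, -104], [-259, -369]]
tr = -73 + -369 = -442

-442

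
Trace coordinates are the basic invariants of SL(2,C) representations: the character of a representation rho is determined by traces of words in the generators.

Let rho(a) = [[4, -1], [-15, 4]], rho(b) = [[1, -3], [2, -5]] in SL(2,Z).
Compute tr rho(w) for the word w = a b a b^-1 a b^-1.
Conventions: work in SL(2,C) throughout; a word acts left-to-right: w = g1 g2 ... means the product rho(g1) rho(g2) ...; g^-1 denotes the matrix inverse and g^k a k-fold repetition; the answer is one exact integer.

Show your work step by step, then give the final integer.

rho(a) = [[4, -1], [-15, 4]]
... * rho(b) = [[1, -3], [2, -5]]  ->  [[2, -7], [-7, 25]]
... * rho(a) = [[4, -1], [-15, 4]]  ->  [[113, -30], [-403, 107]]
... * rho(b^-1) = [[-5, 3], [-2, 1]]  ->  [[-505, 309], [1801, -1102]]
... * rho(a) = [[4, -1], [-15, 4]]  ->  [[-6655, 1741], [23734, -6209]]
... * rho(b^-1) = [[-5, 3], [-2, 1]]  ->  [[29793, -18224], [-106252, 64993]]
tr = 29793 + 64993 = 94786

94786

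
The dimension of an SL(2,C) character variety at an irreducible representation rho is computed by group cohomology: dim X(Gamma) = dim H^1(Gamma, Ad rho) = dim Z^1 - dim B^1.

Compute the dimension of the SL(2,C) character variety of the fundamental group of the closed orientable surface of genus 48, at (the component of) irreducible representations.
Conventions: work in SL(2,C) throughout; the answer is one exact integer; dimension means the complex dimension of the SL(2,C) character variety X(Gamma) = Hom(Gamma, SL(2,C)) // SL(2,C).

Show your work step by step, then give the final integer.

Gamma = pi_1(Sigma_48) = < a_1, b_1, ..., a_48, b_48 | prod [a_i, b_i] > has 2g = 96 generators and 1 relator.
Unconstrained cocycle data is one sl_2 vector per generator (288 dimensions), cut by the relator condition d_2(z) = 0.
H^2 = coker(d_2) is dual to H^0 = 0 at irreducible rho (Poincare duality), so d_2 is onto: dim Z^1 = 285.
Coboundaries contribute dim B^1 = 3 (injective at irreducible rho).
dim X = dim H^1 = 285 - 3 = 282.

282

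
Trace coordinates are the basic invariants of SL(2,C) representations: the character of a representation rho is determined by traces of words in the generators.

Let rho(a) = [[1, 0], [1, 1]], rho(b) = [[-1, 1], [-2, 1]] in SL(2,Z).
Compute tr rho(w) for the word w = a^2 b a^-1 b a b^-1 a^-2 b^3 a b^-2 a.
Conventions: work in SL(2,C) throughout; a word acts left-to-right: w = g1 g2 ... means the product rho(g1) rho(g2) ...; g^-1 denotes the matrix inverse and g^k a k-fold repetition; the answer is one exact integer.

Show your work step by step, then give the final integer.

rho(a) = [[1, 0], [1, 1]]
... * rho(a) = [[1, 0], [1, 1]]  ->  [[1, 0], [2, 1]]
... * rho(b) = [[-1, 1], [-2, 1]]  ->  [[-1, 1], [-4, 3]]
... * rho(a^-1) = [[1, 0], [-1, 1]]  ->  [[-2, 1], [-7, 3]]
... * rho(b) = [[-1, 1], [-2, 1]]  ->  [[0, -1], [1, -4]]
... * rho(a) = [[1, 0], [1, 1]]  ->  [[-1, -1], [-3, -4]]
... * rho(b^-1) = [[1, -1], [2, -1]]  ->  [[-3, 2], [-11, 7]]
... * rho(a^-1) = [[1, 0], [-1, 1]]  ->  [[-5, 2], [-18, 7]]
... * rho(a^-1) = [[1, 0], [-1, 1]]  ->  [[-7, 2], [-25, 7]]
... * rho(b) = [[-1, 1], [-2, 1]]  ->  [[3, -5], [11, -18]]
... * rho(b) = [[-1, 1], [-2, 1]]  ->  [[7, -2], [25, -7]]
... * rho(b) = [[-1, 1], [-2, 1]]  ->  [[-3, 5], [-11, 18]]
... * rho(a) = [[1, 0], [1, 1]]  ->  [[2, 5], [7, 18]]
... * rho(b^-1) = [[1, -1], [2, -1]]  ->  [[12, -7], [43, -25]]
... * rho(b^-1) = [[1, -1], [2, -1]]  ->  [[-2, -5], [-7, -18]]
... * rho(a) = [[1, 0], [1, 1]]  ->  [[-7, -5], [-25, -18]]
tr = -7 + -18 = -25

-25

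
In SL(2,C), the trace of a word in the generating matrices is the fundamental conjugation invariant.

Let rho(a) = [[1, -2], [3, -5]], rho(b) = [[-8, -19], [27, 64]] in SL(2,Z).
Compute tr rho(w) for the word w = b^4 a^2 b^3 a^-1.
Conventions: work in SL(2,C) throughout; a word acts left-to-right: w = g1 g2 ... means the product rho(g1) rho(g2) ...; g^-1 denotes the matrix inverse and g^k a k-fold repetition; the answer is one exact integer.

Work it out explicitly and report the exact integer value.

rho(b) = [[-8, -19], [27, 64]]
... * rho(b) = [[-8, -19], [27, 64]]  ->  [[-449, -1064], [1512, 3583]]
... * rho(b) = [[-8, -19], [27, 64]]  ->  [[-25136, -59565], [84645, 200584]]
... * rho(b) = [[-8, -19], [27, 64]]  ->  [[-1407167, -3334576], [4738608, 11229121]]
... * rho(a) = [[1, -2], [3, -5]]  ->  [[-11410895, 19487214], [38425971, -65622821]]
... * rho(a) = [[1, -2], [3, -5]]  ->  [[47050747, -74614280], [-158442492, 251262163]]
... * rho(b) = [[-8, -19], [27, 64]]  ->  [[-2390991536, -5669278113], [8051618337, 19091185780]]
... * rho(b) = [[-8, -19], [27, 64]]  ->  [[-133942576763, -317404960048], [451049069364, 1068855141517]]
... * rho(b) = [[-8, -19], [27, 64]]  ->  [[-7498393307192, -17769008484575], [25250696266047, 59836796739172]]
... * rho(a^-1) = [[-5, 2], [-3, 1]]  ->  [[90798991989685, -32765795098959], [-305763871547751, 110338189271266]]
tr = 90798991989685 + 110338189271266 = 201137181260951

201137181260951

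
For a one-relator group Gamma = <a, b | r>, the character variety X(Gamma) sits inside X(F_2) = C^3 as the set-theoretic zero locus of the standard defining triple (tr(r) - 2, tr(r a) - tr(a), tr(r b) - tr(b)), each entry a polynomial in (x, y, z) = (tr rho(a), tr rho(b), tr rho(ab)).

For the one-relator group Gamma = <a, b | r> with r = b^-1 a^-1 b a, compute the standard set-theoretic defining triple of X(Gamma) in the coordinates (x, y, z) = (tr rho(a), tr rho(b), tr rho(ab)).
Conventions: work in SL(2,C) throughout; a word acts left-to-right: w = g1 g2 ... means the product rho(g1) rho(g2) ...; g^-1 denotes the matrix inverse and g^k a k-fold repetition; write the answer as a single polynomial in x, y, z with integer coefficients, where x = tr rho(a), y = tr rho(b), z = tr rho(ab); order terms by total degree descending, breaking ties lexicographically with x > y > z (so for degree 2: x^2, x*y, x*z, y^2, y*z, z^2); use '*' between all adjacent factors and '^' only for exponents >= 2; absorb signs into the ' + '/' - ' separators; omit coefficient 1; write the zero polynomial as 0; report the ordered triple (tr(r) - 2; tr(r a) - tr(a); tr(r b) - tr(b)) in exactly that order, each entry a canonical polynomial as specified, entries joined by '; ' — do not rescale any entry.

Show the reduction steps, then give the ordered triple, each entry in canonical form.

so tr(a b a) = tr(a)*tr(b a) - tr(b) = x*z - y
reduce: tr(a b a b) = tr(a b)*tr(a b) - tr(1) = z^2 - 2
so tr(b a b^-1 a) = tr(a b a)*tr(b) - tr(a b a b) = x*y*z - y^2 - z^2 + 2
tr(b^-1 a^-1 b a) = tr(b a b^-1)*tr(a) - tr(b a b^-1 a) = -x*y*z + x^2 + y^2 + z^2 - 2
reduce: tr(a^2) = tr(a)*tr(a) - tr(1)  (reduce the a square) = x^2 - 2
tr(b a^2 b) = tr(b)*tr(a^2 b) - tr(a^2)  (reduce the b square) = x*y*z - x^2 - y^2 + 2
tr(b a b) = tr(b)*tr(a b) - tr(a)  (reduce the b square) = y*z - x
tr(b a^2 b a) = tr(a)*tr(b a b a) - tr(b a b)  (reduce the a square) = x*z^2 - y*z - x
so tr(a^-1 b a^2 b) = tr(b a^2 b)*tr(a) - tr(b a^2 b a)  (eliminate a^-1) = x^2*y*z - x^3 - x*y^2 - x*z^2 + y*z + 3*x
tr(b^-1 a^-1 b a^2) = tr(a^-1 b a^2)*tr(b) - tr(a^-1 b a^2 b)  (eliminate b^-1) = -x^2*y*z + x^3 + x*y^2 + x*z^2 - 3*x
assemble the triple (tr(r) - 2; tr(r a) - x; tr(r b) - y)

-x*y*z + x^2 + y^2 + z^2 - 4; -x^2*y*z + x^3 + x*y^2 + x*z^2 - 4*x; 0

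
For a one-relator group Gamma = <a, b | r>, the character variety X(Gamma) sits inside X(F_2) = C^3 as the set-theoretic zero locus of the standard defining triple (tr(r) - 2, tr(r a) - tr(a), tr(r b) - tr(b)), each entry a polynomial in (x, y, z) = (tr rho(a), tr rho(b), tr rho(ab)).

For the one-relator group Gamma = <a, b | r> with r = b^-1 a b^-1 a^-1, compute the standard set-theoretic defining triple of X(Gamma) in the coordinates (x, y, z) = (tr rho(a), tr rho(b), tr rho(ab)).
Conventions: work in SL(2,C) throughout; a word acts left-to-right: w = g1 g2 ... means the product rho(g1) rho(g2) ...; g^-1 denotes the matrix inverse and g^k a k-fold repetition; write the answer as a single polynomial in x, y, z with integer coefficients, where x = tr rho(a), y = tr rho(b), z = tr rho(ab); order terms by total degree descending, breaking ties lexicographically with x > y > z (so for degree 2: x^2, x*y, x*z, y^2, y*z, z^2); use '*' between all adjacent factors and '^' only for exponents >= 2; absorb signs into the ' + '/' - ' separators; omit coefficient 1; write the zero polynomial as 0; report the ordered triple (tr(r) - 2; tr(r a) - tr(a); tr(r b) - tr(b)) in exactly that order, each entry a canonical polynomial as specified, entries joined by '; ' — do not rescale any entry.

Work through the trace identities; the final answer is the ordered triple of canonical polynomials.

next, tr(b^-1) = tr(b) = y
tr(b a b) = tr(b) * tr(a b) - tr(a) = y*z - x
tr(b a b a) = tr(b a) * tr(b a) - tr(1) = z^2 - 2
next, tr(a^-1 b a b) = tr(b a b) * tr(a) - tr(b a b a) = x*y*z - x^2 - z^2 + 2
tr(a b^-1 a^-1 b) = tr(a^-1 b a) * tr(b) - tr(a^-1 b a b) = -x*y*z + x^2 + y^2 + z^2 - 2
tr(b^-1 a b^-1 a^-1) = tr(a b^-1 a^-1) * tr(b) - tr(a b^-1 a^-1 b) = x*y*z - x^2 - z^2 + 2
next, tr(a b^-1) = tr(a) * tr(b) - tr(a b)   [inverse elimination on b] = x*y - z
next, tr(b^-1 a b^-1) = tr(a b^-1) * tr(b) - tr(a)   [inverse elimination on b] = x*y^2 - y*z - x
assemble the triple (tr(r) - 2; tr(r a) - x; tr(r b) - y)

x*y*z - x^2 - z^2; x*y^2 - y*z - 2*x; 0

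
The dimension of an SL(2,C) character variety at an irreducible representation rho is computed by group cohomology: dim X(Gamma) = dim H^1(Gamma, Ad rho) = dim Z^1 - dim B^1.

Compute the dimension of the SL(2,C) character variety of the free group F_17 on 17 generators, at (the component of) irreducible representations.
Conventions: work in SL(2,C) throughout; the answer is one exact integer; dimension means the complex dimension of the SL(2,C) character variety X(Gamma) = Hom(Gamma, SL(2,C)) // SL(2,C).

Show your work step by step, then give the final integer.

48

Here Gamma is free of rank 17 — no relator constrains a cocycle.
A cocycle picks one sl_2 vector per generator freely, giving dim Z^1 = 3*17 = 51.
Irreducibility makes the coboundary map sl_2 -> Z^1 injective (trivial centralizer), so dim B^1 = 3.
Therefore dim X = 51 - 3 = 48.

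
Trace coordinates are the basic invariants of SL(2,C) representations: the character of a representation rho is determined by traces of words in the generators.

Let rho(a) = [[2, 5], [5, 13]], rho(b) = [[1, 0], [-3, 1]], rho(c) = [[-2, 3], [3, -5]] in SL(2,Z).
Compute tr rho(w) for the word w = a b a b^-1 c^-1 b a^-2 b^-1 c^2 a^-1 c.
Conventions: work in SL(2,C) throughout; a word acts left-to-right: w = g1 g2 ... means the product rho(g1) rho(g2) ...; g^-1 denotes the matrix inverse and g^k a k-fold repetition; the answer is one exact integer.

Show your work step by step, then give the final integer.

rho(a) = [[2, 5], [5, 13]]
... * rho(b) = [[1, 0], [-3, 1]]  ->  [[-13, 5], [-34, 13]]
... * rho(a) = [[2, 5], [5, 13]]  ->  [[-1, 0], [-3, -1]]
... * rho(b^-1) = [[1, 0], [3, 1]]  ->  [[-1, 0], [-6, -1]]
... * rho(c^-1) = [[-5, -3], [-3, -2]]  ->  [[5, 3], [33, 20]]
... * rho(b) = [[1, 0], [-3, 1]]  ->  [[-4, 3], [-27, 20]]
... * rho(a^-1) = [[13, -5], [-5, 2]]  ->  [[-67, 26], [-451, 175]]
... * rho(a^-1) = [[13, -5], [-5, 2]]  ->  [[-1001, 387], [-6738, 2605]]
... * rho(b^-1) = [[1, 0], [3, 1]]  ->  [[160, 387], [1077, 2605]]
... * rho(c) = [[-2, 3], [3, -5]]  ->  [[841, -1455], [5661, -9794]]
... * rho(c) = [[-2, 3], [3, -5]]  ->  [[-6047, 9798], [-40704, 65953]]
... * rho(a^-1) = [[13, -5], [-5, 2]]  ->  [[-127601, 49831], [-858917, 335426]]
... * rho(c) = [[-2, 3], [3, -5]]  ->  [[404695, -631958], [2724112, -4253881]]
tr = 404695 + -4253881 = -3849186

-3849186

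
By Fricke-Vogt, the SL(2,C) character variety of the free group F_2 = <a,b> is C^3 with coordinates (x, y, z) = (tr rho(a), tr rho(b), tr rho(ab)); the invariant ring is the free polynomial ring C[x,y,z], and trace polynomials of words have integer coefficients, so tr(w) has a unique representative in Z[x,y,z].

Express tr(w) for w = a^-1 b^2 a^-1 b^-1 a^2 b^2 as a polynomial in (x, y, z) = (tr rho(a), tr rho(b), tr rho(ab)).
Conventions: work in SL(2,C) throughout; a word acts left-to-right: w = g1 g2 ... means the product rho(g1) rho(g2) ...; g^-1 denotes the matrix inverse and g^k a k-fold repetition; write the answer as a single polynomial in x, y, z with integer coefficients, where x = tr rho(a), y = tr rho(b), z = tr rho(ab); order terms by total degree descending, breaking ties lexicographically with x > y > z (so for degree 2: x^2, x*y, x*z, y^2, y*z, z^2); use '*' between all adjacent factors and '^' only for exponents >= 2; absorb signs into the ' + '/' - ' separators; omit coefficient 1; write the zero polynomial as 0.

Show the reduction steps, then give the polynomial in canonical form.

-x^3*y^4*z + x^4*y^3 + x^2*y^5 + 2*x^2*y^3*z^2 - x*y^4*z - x*y^2*z^3 - x^4*y - 5*x^2*y^3 - x^2*y*z^2 + 5*x*y^2*z + 3*x^2*y - y*z^2 + y

tr(b^2 a) = tr(b) * tr(a b) - tr(a) = y*z - x
tr(b^2) = tr(b) * tr(b) - tr(1) = y^2 - 2
tr(b a^2 b) = tr(a) * tr(b^2 a) - tr(b^2) = x*y*z - x^2 - y^2 + 2
tr(b a^2) = tr(a) * tr(b a) - tr(b) = x*z - y
reduce: tr(b a^2 b^2) = tr(b) * tr(b a^2 b) - tr(b a^2) = x*y^2*z - x^2*y - y^3 - x*z + 3*y
so tr(b a b a) = tr(b a) * tr(b a) - tr(1) = z^2 - 2
tr(a b a^2 b) = tr(a) * tr(b a b a) - tr(b a b) = x*z^2 - y*z - x
tr(a b a^2) = tr(a) * tr(a b a) - tr(a b) = x^2*z - x*y - z
tr(b a^2 b^2 a) = tr(b) * tr(a b a^2 b) - tr(a b a^2) = x*y*z^2 - x^2*z - y^2*z + z
so tr(a^2 b^2 a^-1 b) = tr(b a^2 b^2) * tr(a) - tr(b a^2 b^2 a) = x^2*y^2*z - x^3*y - x*y^3 - x*y*z^2 + y^2*z + 3*x*y - z
tr(b^3 a) = tr(b) * tr(a b^2) - tr(a b) = y^2*z - x*y - z
reduce: tr(b^2 a^3 b) = tr(a) * tr(b^3 a^2) - tr(b^3 a) = x^2*y^2*z - x^3*y - x*y^3 - x^2*z - y^2*z + 4*x*y + z
tr(a^2) = tr(a) * tr(a) - tr(1) = x^2 - 2
tr(a^3) = tr(a) * tr(a^2) - tr(a) = x^3 - 3*x
tr(b^2 a^3) = tr(b) * tr(a^3 b) - tr(a^3) = x^2*y*z - x^3 - x*y^2 - y*z + 3*x
reduce: tr(a^2 b^4 a) = tr(b) * tr(b^2 a^3 b) - tr(b^2 a^3) = x^2*y^3*z - x^3*y^2 - x*y^4 - 2*x^2*y*z - y^3*z + x^3 + 5*x*y^2 + 2*y*z - 3*x
tr(a b a^2 b^3) = tr(b) * tr(b a b a^2 b) - tr(b a b a^2) = x*y^2*z^2 - x^2*y*z - y^3*z - x*z^2 + 2*y*z + x
so tr(a^2 b^4 a b) = tr(b) * tr(a b a^2 b^3) - tr(a b a^2 b^2) = x*y^3*z^2 - x^2*y^2*z - y^4*z - 2*x*y*z^2 + x^2*z + 3*y^2*z + x*y - z
tr(b^2 a b^-1 a^2 b^2) = tr(a^2 b^4 a) * tr(b) - tr(a^2 b^4 a b) = x^2*y^4*z - x^3*y^3 - x*y^5 - x*y^3*z^2 - x^2*y^2*z + x^3*y + 5*x*y^3 + 2*x*y*z^2 - x^2*z - y^2*z - 4*x*y + z
tr(b a b^2 a) = tr(b) * tr(a b a b) - tr(a b a) = y*z^2 - x*z - y
tr(a b^2 a^2 b) = tr(a) * tr(b a b^2 a) - tr(b a b^2) = x*y*z^2 - x^2*z - y^2*z + z
reduce: tr(a b^2 a b^2 a) = tr(b) * tr(a b^2 a^2 b) - tr(a b^2 a^2) = x*y^2*z^2 - 2*x^2*y*z - y^3*z + x^3 + x*y^2 + 2*y*z - 3*x
reduce: tr(a b^2 a b^2) = tr(b) * tr(a b^2 a b) - tr(a b^2 a) = y^2*z^2 - 2*x*y*z + x^2 - 2
tr(a^2 b^2 a b^2 a) = tr(a) * tr(a b^2 a b^2 a) - tr(a b^2 a b^2) = x^2*y^2*z^2 - 2*x^3*y*z - x*y^3*z + x^4 + x^2*y^2 - y^2*z^2 + 4*x*y*z - 4*x^2 + 2
tr(a b a b a b) = tr(a b a b) * tr(a b) - tr(b a) = z^3 - 3*z
tr(b^2 a b a b a) = tr(b) * tr(a b a b a b) - tr(a b a b a) = y*z^3 - x*z^2 - 2*y*z + x
reduce: tr(b^2 a b a b) = tr(b) * tr(b a b a b) - tr(b a b a) = y^2*z^2 - x*y*z - y^2 - z^2 + 2
reduce: tr(a b a^2 b^2 a b) = tr(a) * tr(b^2 a b a b a) - tr(b^2 a b a b) = x*y*z^3 - x^2*z^2 - y^2*z^2 - x*y*z + x^2 + y^2 + z^2 - 2
reduce: tr(a b a^2 b^2 a) = tr(a) * tr(b^2 a^2 b a) - tr(b^2 a^2 b) = x^2*y*z^2 - x^3*z - 2*x*y^2*z + x^2*y + y^3 + 2*x*z - 3*y
reduce: tr(a^2 b^2 a b^2 a b) = tr(b) * tr(a b a^2 b^2 a b) - tr(a b a^2 b^2 a) = x*y^2*z^3 - 2*x^2*y*z^2 - y^3*z^2 + x^3*z + x*y^2*z + y*z^2 - 2*x*z + y
reduce: tr(b^2 a b^-1 a^2 b^2 a) = tr(a^2 b^2 a b^2 a) * tr(b) - tr(a^2 b^2 a b^2 a b) = x^2*y^3*z^2 - 2*x^3*y^2*z - x*y^4*z - x*y^2*z^3 + x^4*y + x^2*y^3 + 2*x^2*y*z^2 - x^3*z + 3*x*y^2*z - 4*x^2*y - y*z^2 + 2*x*z + y
tr(b^-1 a^2 b^2 a^-1 b^2 a) = tr(b^2 a b^-1 a^2 b^2) * tr(a) - tr(b^2 a b^-1 a^2 b^2 a) = x^3*y^4*z - x^4*y^3 - x^2*y^5 - 2*x^2*y^3*z^2 + x^3*y^2*z + x*y^4*z + x*y^2*z^3 + 4*x^2*y^3 - 4*x*y^2*z + y*z^2 - x*z - y
tr(a^-1 b^2 a^-1 b^-1 a^2 b^2) = tr(b^-1 a^2 b^2 a^-1 b^2) * tr(a) - tr(b^-1 a^2 b^2 a^-1 b^2 a) = -x^3*y^4*z + x^4*y^3 + x^2*y^5 + 2*x^2*y^3*z^2 - x*y^4*z - x*y^2*z^3 - x^4*y - 5*x^2*y^3 - x^2*y*z^2 + 5*x*y^2*z + 3*x^2*y - y*z^2 + y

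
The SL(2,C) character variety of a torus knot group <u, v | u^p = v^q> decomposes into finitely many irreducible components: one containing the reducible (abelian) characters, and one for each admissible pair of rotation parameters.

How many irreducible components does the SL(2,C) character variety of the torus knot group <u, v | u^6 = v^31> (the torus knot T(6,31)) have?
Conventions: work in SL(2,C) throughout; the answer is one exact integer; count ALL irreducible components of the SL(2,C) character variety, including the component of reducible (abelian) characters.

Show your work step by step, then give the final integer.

For T(6,31): irreducibility forces the central element u^6 = v^31 to one of +I, -I.
So on each irreducible component the traces are pinned: tr(u) = 2*cos(pi*alpha/6) with 1 <= alpha <= 5, tr(v) = 2*cos(pi*beta/31) with 1 <= beta <= 30.
The two central values (-1)^alpha I and (-1)^beta I must be the same matrix, so alpha and beta share a parity.
Counting: 3 odd alphas x 15 odd betas + 2 even alphas x 15 even betas = 45 + 30 = 75.
components with irreducible characters: 75; plus the single component of reducible (abelian) characters: total 76.

76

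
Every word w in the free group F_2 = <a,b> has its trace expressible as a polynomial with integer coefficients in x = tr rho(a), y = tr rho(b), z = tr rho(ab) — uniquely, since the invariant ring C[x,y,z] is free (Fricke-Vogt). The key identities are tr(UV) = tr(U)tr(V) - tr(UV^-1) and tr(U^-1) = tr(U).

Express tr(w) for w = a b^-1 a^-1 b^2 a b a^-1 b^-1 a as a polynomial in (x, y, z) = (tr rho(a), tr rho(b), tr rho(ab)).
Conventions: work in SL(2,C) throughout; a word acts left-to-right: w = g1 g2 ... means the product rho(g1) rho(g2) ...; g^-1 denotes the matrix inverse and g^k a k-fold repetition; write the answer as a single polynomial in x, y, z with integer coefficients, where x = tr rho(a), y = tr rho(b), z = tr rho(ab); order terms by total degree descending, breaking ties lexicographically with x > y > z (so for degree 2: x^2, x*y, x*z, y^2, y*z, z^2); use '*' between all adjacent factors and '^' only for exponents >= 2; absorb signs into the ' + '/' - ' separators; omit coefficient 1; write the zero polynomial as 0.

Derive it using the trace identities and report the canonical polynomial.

tr(b a b a) = tr(b a) * tr(b a) - tr(1)  (split on b) = z^2 - 2
tr(a b a) = tr(a) * tr(b a) - tr(b)  (reduce the a square) = x*z - y
so tr(b^2 a b a) = tr(b) * tr(a b a b) - tr(a b a)  (reduce the b square) = y*z^2 - x*z - y
reduce: tr(b a b) = tr(b) * tr(a b) - tr(a)  (reduce the b square) = y*z - x
tr(b^2 a b) = tr(b) * tr(b a b) - tr(b a)  (reduce the b square) = y^2*z - x*y - z
tr(a b^2 a b a) = tr(a) * tr(b^2 a b a) - tr(b^2 a b)  (reduce the a square) = x*y*z^2 - x^2*z - y^2*z + z
tr(a b a b a b) = tr(a b a b) * tr(a b) - tr(b a)  (split on a) = z^3 - 3*z
so tr(a b a b a) = tr(a) * tr(b a b a) - tr(b a b)  (reduce the a square) = x*z^2 - y*z - x
tr(a b^2 a b a b) = tr(b) * tr(a b a b a b) - tr(a b a b a)  (reduce the b square) = y*z^3 - x*z^2 - 2*y*z + x
so tr(b^2 a b a b^-1 a) = tr(a b^2 a b a) * tr(b) - tr(a b^2 a b a b)  (eliminate b^-1) = x*y^2*z^2 - x^2*y*z - y^3*z - y*z^3 + x*z^2 + 3*y*z - x
so tr(a b^-1 a^-1 b^2 a b) = tr(b^2 a b a b^-1) * tr(a) - tr(b^2 a b a b^-1 a)  (eliminate a^-1) = -x*y^2*z^2 + x^2*y*z + y^3*z + y*z^3 - 3*y*z - x
reduce: tr(b^2) = tr(b) * tr(b) - tr(1)  (reduce the b square) = y^2 - 2
so tr(a b^2 a) = tr(a) * tr(b^2 a) - tr(b^2)  (reduce the a square) = x*y*z - x^2 - y^2 + 2
tr(b a b^2 a b) = tr(b) * tr(a b^2 a b) - tr(a b^2 a)  (reduce the b square) = y^2*z^2 - 2*x*y*z + x^2 - 2
tr(b^2 a b a^-1 b a) = tr(b a b^2 a b) * tr(a) - tr(b a b^2 a b a)  (eliminate a^-1) = x*y^2*z^2 - 2*x^2*y*z - y*z^3 + x^3 + x*z^2 + 2*y*z - 3*x
reduce: tr(b^3 a b^2 a) = tr(b) * tr(b a b^2 a b) - tr(b a b^2 a)  (reduce the b square) = y^3*z^2 - 2*x*y^2*z + x^2*y - y*z^2 + x*z - y
tr(b^2 a b^2) = tr(b) * tr(b^2 a b) - tr(b^2 a)  (reduce the b square) = y^3*z - x*y^2 - 2*y*z + x
tr(b^3 a b^2) = tr(b) * tr(b^2 a b^2) - tr(b^2 a b)  (reduce the b square) = y^4*z - x*y^3 - 3*y^2*z + 2*x*y + z
so tr(b a^2 b^3 a b) = tr(a) * tr(b^3 a b^2 a) - tr(b^3 a b^2)  (reduce the a square) = x*y^3*z^2 - 2*x^2*y^2*z - y^4*z + x^3*y + x*y^3 - x*y*z^2 + x^2*z + 3*y^2*z - 3*x*y - z
reduce: tr(b^2 a b a b) = tr(b) * tr(a b a b^2) - tr(a b a b)  (reduce the b square) = y^2*z^2 - x*y*z - y^2 - z^2 + 2
tr(a b a b a^2 b^2) = tr(a) * tr(b^2 a b a b a) - tr(b^2 a b a b)  (reduce the a square) = x*y*z^3 - x^2*z^2 - y^2*z^2 - x*y*z + x^2 + y^2 + z^2 - 2
tr(a b a b a^2 b) = tr(a) * tr(b a b a b a) - tr(b a b a b)  (reduce the a square) = x*z^3 - y*z^2 - 2*x*z + y
tr(b a^2 b^3 a b a) = tr(b) * tr(a b a b a^2 b^2) - tr(a b a b a^2 b)  (reduce the b square) = x*y^2*z^3 - x^2*y*z^2 - y^3*z^2 - x*y^2*z - x*z^3 + x^2*y + y^3 + 2*y*z^2 + 2*x*z - 3*y
so tr(b^2 a b a^-1 b a^2 b) = tr(b a^2 b^3 a b) * tr(a) - tr(b a^2 b^3 a b a)  (eliminate a^-1) = x^2*y^3*z^2 - 2*x^3*y^2*z - x*y^4*z - x*y^2*z^3 + x^4*y + x^2*y^3 + y^3*z^2 + x^3*z + 4*x*y^2*z + x*z^3 - 4*x^2*y - y^3 - 2*y*z^2 - 3*x*z + 3*y
so tr(b a b^2 a b^2 a) = tr(b) * tr(a b^2 a b a b) - tr(a b^2 a b a)  (reduce the b square) = y^2*z^3 - 2*x*y*z^2 + x^2*z - y^2*z + x*y - z
reduce: tr(b a^2 b a b^2 a b) = tr(a) * tr(b a b^2 a b^2 a) - tr(b a b^2 a b^2)  (reduce the a square) = x*y^2*z^3 - 2*x^2*y*z^2 - y^3*z^2 + x^3*z + x*y^2*z + y*z^2 - 2*x*z + y
tr(b a b a b a b a) = tr(b a b a b a) * tr(b a) - tr(a b a b)  (split on b) = z^4 - 4*z^2 + 2
tr(a b a b a^2 b a b) = tr(a) * tr(b a b a b a b a) - tr(b a b a b a b)  (reduce the a square) = x*z^4 - y*z^3 - 3*x*z^2 + 2*y*z + x
reduce: tr(b a^2 b a b) = tr(a) * tr(b a b^2 a) - tr(b a b^2)  (reduce the a square) = x*y*z^2 - x^2*z - y^2*z + z
tr(a b a b a^2 b a) = tr(a) * tr(b a^2 b a b a) - tr(b a^2 b a b)  (reduce the a square) = x^2*z^3 - 2*x*y*z^2 - x^2*z + y^2*z + x*y - z
tr(b a^2 b a b^2 a b a) = tr(b) * tr(a b a b a^2 b a b) - tr(a b a b a^2 b a)  (reduce the b square) = x*y*z^4 - x^2*z^3 - y^2*z^3 - x*y*z^2 + x^2*z + y^2*z + z
reduce: tr(b^2 a b a^-1 b a^2 b a) = tr(b a^2 b a b^2 a b) * tr(a) - tr(b a^2 b a b^2 a b a)  (eliminate a^-1) = x^2*y^2*z^3 - 2*x^3*y*z^2 - x*y^3*z^2 - x*y*z^4 + x^4*z + x^2*y^2*z + x^2*z^3 + y^2*z^3 + 2*x*y*z^2 - 3*x^2*z - y^2*z + x*y - z
tr(a^-1 b^2 a b a^-1 b a^2 b) = tr(b^2 a b a^-1 b a^2 b) * tr(a) - tr(b^2 a b a^-1 b a^2 b a)  (eliminate a^-1) = x^3*y^3*z^2 - 2*x^4*y^2*z - x^2*y^4*z - 2*x^2*y^2*z^3 + x^5*y + x^3*y^3 + 2*x^3*y*z^2 + 2*x*y^3*z^2 + x*y*z^4 + 3*x^2*y^2*z - y^2*z^3 - 4*x^3*y - x*y^3 - 4*x*y*z^2 + y^2*z + 2*x*y + z
so tr(a^2 b^-1 a^-1 b^2 a b a^-1 b) = tr(a^-1 b^2 a b a^-1 b a^2) * tr(b) - tr(a^-1 b^2 a b a^-1 b a^2 b)  (eliminate b^-1) = -x^3*y^3*z^2 + 2*x^4*y^2*z + x^2*y^4*z + 2*x^2*y^2*z^3 - x^5*y - x^3*y^3 - 2*x^3*y*z^2 - x*y^3*z^2 - x*y*z^4 - 5*x^2*y^2*z + 5*x^3*y + x*y^3 + 5*x*y*z^2 + y^2*z - 5*x*y - z
reduce: tr(a b^-1 a^-1 b^2 a b a^-1 b^-1 a) = tr(a^2 b^-1 a^-1 b^2 a b a^-1) * tr(b) - tr(a^2 b^-1 a^-1 b^2 a b a^-1 b)  (eliminate b^-1) = x^3*y^3*z^2 - 2*x^4*y^2*z - x^2*y^4*z - 2*x^2*y^2*z^3 + x^5*y + x^3*y^3 + 2*x^3*y*z^2 + x*y*z^4 + 6*x^2*y^2*z + y^4*z + y^2*z^3 - 5*x^3*y - x*y^3 - 5*x*y*z^2 - 4*y^2*z + 4*x*y + z

x^3*y^3*z^2 - 2*x^4*y^2*z - x^2*y^4*z - 2*x^2*y^2*z^3 + x^5*y + x^3*y^3 + 2*x^3*y*z^2 + x*y*z^4 + 6*x^2*y^2*z + y^4*z + y^2*z^3 - 5*x^3*y - x*y^3 - 5*x*y*z^2 - 4*y^2*z + 4*x*y + z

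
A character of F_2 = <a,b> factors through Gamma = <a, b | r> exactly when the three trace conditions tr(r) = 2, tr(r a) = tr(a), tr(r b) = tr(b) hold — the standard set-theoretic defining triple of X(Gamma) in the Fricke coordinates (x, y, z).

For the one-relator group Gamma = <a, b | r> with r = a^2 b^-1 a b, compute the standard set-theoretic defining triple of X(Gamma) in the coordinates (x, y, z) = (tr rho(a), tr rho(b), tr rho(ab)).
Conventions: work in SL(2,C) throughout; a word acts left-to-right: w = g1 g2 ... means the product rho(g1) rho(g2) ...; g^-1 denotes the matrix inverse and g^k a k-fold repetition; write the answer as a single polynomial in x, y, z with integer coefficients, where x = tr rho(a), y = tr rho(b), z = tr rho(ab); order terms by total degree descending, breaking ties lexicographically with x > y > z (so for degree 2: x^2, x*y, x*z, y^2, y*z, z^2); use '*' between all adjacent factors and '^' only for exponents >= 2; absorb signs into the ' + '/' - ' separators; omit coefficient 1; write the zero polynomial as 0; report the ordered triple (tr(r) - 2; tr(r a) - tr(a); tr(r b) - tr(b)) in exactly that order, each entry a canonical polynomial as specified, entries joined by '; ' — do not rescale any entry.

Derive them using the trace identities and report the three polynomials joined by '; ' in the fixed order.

tr(a b a) = tr(a) * tr(b a) - tr(b)   [square of a] = x*z - y
use: tr(a b a^2) = tr(a) * tr(a b a) - tr(a b)   [square of a] = x^2*z - x*y - z
tr(b a b a) = tr(b a) * tr(b a) - tr(1)   [split at a repeated b] = z^2 - 2
use: tr(b a b) = tr(b) * tr(a b) - tr(a)   [square of b] = y*z - x
use: tr(a b a^2 b) = tr(a) * tr(b a b a) - tr(b a b)   [square of a] = x*z^2 - y*z - x
tr(a^2 b^-1 a b) = tr(a b a^2) * tr(b) - tr(a b a^2 b)   [inverse elimination on b] = x^2*y*z - x*y^2 - x*z^2 + x
apply: tr(a b a^3) = tr(a) * tr(a b a^2) - tr(a b a)   [square of a] = x^3*z - x^2*y - 2*x*z + y
use: tr(a b a^3 b) = tr(a) * tr(a b a b a) - tr(a b a b)   [square of a] = x^2*z^2 - x*y*z - x^2 - z^2 + 2
use: tr(a^2 b^-1 a b a) = tr(a b a^3) * tr(b) - tr(a b a^3 b)   [inverse elimination on b] = x^3*y*z - x^2*y^2 - x^2*z^2 - x*y*z + x^2 + y^2 + z^2 - 2
use: tr(b^2) = tr(b) * tr(b) - tr(1)  (reduce the b square) = y^2 - 2
apply: tr(a b^2 a) = tr(a) * tr(b^2 a) - tr(b^2)  (reduce the a square) = x*y*z - x^2 - y^2 + 2
tr(a b^2 a^2) = tr(a) * tr(a b^2 a) - tr(a b^2)  (reduce the a square) = x^2*y*z - x^3 - x*y^2 - y*z + 3*x
use: tr(b a b^2 a) = tr(b) * tr(a b a b) - tr(a b a)  (reduce the b square) = y*z^2 - x*z - y
apply: tr(b a b^2) = tr(b) * tr(a b^2) - tr(a b)  (reduce the b square) = y^2*z - x*y - z
tr(a b^2 a^2 b) = tr(a) * tr(b a b^2 a) - tr(b a b^2)  (reduce the a square) = x*y*z^2 - x^2*z - y^2*z + z
tr(a^2 b^-1 a b^2) = tr(a b^2 a^2) * tr(b) - tr(a b^2 a^2 b)  (eliminate b^-1) = x^2*y^2*z - x^3*y - x*y^3 - x*y*z^2 + x^2*z + 3*x*y - z
assemble the triple (tr(r) - 2; tr(r a) - x; tr(r b) - y)

x^2*y*z - x*y^2 - x*z^2 + x - 2; x^3*y*z - x^2*y^2 - x^2*z^2 - x*y*z + x^2 + y^2 + z^2 - x - 2; x^2*y^2*z - x^3*y - x*y^3 - x*y*z^2 + x^2*z + 3*x*y - y - z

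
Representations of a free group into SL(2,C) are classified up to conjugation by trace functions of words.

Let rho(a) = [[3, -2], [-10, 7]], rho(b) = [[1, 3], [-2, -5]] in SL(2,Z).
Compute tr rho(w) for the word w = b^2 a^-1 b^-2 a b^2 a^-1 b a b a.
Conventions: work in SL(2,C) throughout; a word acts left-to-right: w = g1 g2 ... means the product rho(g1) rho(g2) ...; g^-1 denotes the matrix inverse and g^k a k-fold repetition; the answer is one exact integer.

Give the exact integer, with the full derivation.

-4903711910

rho(b) = [[1, 3], [-2, -5]]
... * rho(b) = [[1, 3], [-2, -5]]  ->  [[-5, -12], [8, 19]]
... * rho(a^-1) = [[7, 2], [10, 3]]  ->  [[-155, -46], [246, 73]]
... * rho(b^-1) = [[-5, -3], [2, 1]]  ->  [[683, 419], [-1084, -665]]
... * rho(b^-1) = [[-5, -3], [2, 1]]  ->  [[-2577, -1630], [4090, 2587]]
... * rho(a) = [[3, -2], [-10, 7]]  ->  [[8569, -6256], [-13600, 9929]]
... * rho(b) = [[1, 3], [-2, -5]]  ->  [[21081, 56987], [-33458, -90445]]
... * rho(b) = [[1, 3], [-2, -5]]  ->  [[-92893, -221692], [147432, 351851]]
... * rho(a^-1) = [[7, 2], [10, 3]]  ->  [[-2867171, -850862], [4550534, 1350417]]
... * rho(b) = [[1, 3], [-2, -5]]  ->  [[-1165447, -4347203], [1849700, 6899517]]
... * rho(a) = [[3, -2], [-10, 7]]  ->  [[39975689, -28099527], [-63446070, 44597219]]
... * rho(b) = [[1, 3], [-2, -5]]  ->  [[96174743, 260424702], [-152640508, -413324305]]
... * rho(a) = [[3, -2], [-10, 7]]  ->  [[-2315722791, 1630623428], [3675321526, -2587989119]]
tr = -2315722791 + -2587989119 = -4903711910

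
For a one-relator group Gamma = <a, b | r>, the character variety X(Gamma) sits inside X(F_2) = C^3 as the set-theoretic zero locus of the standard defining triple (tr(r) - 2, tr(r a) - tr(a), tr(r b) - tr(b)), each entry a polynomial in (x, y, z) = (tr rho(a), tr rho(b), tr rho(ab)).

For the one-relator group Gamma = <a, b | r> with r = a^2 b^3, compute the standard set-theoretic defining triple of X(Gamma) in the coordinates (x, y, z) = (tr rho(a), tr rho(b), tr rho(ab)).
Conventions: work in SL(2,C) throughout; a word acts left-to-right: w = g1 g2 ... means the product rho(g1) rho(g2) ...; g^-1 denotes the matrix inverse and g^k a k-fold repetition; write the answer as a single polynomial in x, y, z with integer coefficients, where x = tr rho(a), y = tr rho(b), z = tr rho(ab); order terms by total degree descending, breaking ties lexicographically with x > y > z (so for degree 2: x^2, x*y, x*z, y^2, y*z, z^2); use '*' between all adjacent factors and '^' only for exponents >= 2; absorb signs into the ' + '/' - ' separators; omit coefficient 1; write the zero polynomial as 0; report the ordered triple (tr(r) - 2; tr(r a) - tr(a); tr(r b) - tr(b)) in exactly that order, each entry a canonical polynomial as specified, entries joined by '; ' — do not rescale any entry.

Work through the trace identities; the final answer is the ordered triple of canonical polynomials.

x*y^2*z - x^2*y - y^3 - x*z + 3*y - 2; x^2*y^2*z - x^3*y - x*y^3 - x^2*z - y^2*z + 4*x*y - x + z; x*y^3*z - x^2*y^2 - y^4 - 2*x*y*z + x^2 + 4*y^2 - y - 2

tr(b^2 a) = tr(b) tr(a b) - tr(a) = y*z - x
tr(b^2) = tr(b) tr(b) - tr(1) = y^2 - 2
tr(b a^2 b) = tr(a) tr(b^2 a) - tr(b^2) = x*y*z - x^2 - y^2 + 2
tr(b a^2) = tr(a) tr(b a) - tr(b) = x*z - y
use: tr(a^2 b^3) = tr(b) tr(b a^2 b) - tr(b a^2) = x*y^2*z - x^2*y - y^3 - x*z + 3*y
tr(a b^3) = tr(b) tr(b a b) - tr(b a)  (reduce the b square) = y^2*z - x*y - z
tr(a^2 b^3 a) = tr(a) tr(a b^3 a) - tr(a b^3)  (reduce the a square) = x^2*y^2*z - x^3*y - x*y^3 - x^2*z - y^2*z + 4*x*y + z
tr(a^2 b^4) = tr(b) tr(b^2 a^2 b) - tr(b^2 a^2)   [square of b] = x*y^3*z - x^2*y^2 - y^4 - 2*x*y*z + x^2 + 4*y^2 - 2
assemble the triple (tr(r) - 2; tr(r a) - x; tr(r b) - y)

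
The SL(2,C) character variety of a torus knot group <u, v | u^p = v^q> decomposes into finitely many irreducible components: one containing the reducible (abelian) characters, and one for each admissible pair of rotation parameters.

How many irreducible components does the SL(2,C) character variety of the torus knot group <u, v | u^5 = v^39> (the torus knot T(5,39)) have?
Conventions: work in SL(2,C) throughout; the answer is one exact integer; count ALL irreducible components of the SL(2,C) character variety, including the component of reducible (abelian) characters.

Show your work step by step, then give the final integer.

For T(5,39): irreducibility forces the central element u^5 = v^39 to one of +I, -I.
This locks tr(u) to 2*cos(pi*alpha/5), alpha in 1..4, and tr(v) to 2*cos(pi*beta/39), beta in 1..38, on each component of irreducible characters.
u^5 = (-1)^alpha I and v^39 = (-1)^beta I must agree, so alpha and beta have equal parity.
Counting: 2 odd alphas x 19 odd betas + 2 even alphas x 19 even betas = 38 + 38 = 76.
That is 76 components of irreducible characters, and with the reducible (abelian) component the total is 77.

77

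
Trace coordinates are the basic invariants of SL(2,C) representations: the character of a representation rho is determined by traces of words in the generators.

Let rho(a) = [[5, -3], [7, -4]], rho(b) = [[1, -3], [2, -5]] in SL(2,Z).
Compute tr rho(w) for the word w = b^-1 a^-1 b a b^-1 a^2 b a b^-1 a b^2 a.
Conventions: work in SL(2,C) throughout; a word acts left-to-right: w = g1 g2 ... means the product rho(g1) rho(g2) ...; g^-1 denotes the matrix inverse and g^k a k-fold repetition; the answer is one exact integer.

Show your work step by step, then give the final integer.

rho(b^-1) = [[-5, 3], [-2, 1]]
... * rho(a^-1) = [[-4, 3], [-7, 5]]  ->  [[-1, 0], [1, -1]]
... * rho(b) = [[1, -3], [2, -5]]  ->  [[-1, 3], [-1, 2]]
... * rho(a) = [[5, -3], [7, -4]]  ->  [[16, -9], [9, -5]]
... * rho(b^-1) = [[-5, 3], [-2, 1]]  ->  [[-62, 39], [-35, 22]]
... * rho(a) = [[5, -3], [7, -4]]  ->  [[-37, 30], [-21, 17]]
... * rho(a) = [[5, -3], [7, -4]]  ->  [[25, -9], [14, -5]]
... * rho(b) = [[1, -3], [2, -5]]  ->  [[7, -30], [4, -17]]
... * rho(a) = [[5, -3], [7, -4]]  ->  [[-175, 99], [-99, 56]]
... * rho(b^-1) = [[-5, 3], [-2, 1]]  ->  [[677, -426], [383, -241]]
... * rho(a) = [[5, -3], [7, -4]]  ->  [[403, -327], [228, -185]]
... * rho(b) = [[1, -3], [2, -5]]  ->  [[-251, 426], [-142, 241]]
... * rho(b) = [[1, -3], [2, -5]]  ->  [[601, -1377], [340, -779]]
... * rho(a) = [[5, -3], [7, -4]]  ->  [[-6634, 3705], [-3753, 2096]]
tr = -6634 + 2096 = -4538

-4538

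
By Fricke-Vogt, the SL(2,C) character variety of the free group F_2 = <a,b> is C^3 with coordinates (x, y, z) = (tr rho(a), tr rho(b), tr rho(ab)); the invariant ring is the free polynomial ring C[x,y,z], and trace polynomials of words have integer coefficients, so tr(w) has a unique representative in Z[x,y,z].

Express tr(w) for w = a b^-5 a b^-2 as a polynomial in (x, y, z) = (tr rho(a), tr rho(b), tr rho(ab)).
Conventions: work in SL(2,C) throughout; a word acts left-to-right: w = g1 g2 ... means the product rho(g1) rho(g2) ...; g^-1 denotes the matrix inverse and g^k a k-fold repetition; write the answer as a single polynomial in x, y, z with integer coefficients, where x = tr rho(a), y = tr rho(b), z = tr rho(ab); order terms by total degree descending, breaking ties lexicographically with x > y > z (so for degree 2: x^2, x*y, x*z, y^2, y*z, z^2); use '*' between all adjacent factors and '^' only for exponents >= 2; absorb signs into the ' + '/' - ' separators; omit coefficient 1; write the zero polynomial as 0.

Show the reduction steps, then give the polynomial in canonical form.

x^2*y^7 - 2*x*y^6*z - 5*x^2*y^5 + y^5*z^2 + 8*x*y^4*z + 7*x^2*y^3 - 3*y^3*z^2 - 7*x*y^2*z - 3*x^2*y - y^3 + y*z^2 + x*z + 3*y

tr(a^2) = tr(a)*tr(a) - tr(1) = x^2 - 2
tr(a^2 b) = tr(a)*tr(b a) - tr(b) = x*z - y
so tr(a b^-1 a) = tr(a^2)*tr(b) - tr(a^2 b) = x^2*y - x*z - y
tr(a b a b) = tr(a b)*tr(a b) - tr(1) = z^2 - 2
reduce: tr(a b^-1 a b) = tr(a b a)*tr(b) - tr(a b a b) = x*y*z - y^2 - z^2 + 2
tr(b^-1 a b^-1 a) = tr(a b^-1 a)*tr(b) - tr(a b^-1 a b) = x^2*y^2 - 2*x*y*z + z^2 - 2
reduce: tr(b^-1 a b^-2 a) = tr(b^-1 a b^-1 a)*tr(b) - tr(b^-1 a b^-1 a b) = x^2*y^3 - 2*x*y^2*z - x^2*y + y*z^2 + x*z - y
reduce: tr(a b^-2 a) = tr(a^2 b^-1)*tr(b) - tr(a^2) = x^2*y^2 - x*y*z - x^2 - y^2 + 2
reduce: tr(b^-2 a b^-2 a) = tr(b^-1 a b^-2 a)*tr(b) - tr(b^-1 a b^-2 a b) = x^2*y^4 - 2*x*y^3*z - 2*x^2*y^2 + y^2*z^2 + 2*x*y*z + x^2 - 2
tr(b^-2 a b^-2 a b^-1) = tr(b^-2 a b^-2 a)*tr(b) - tr(b^-2 a b^-2 a b) = x^2*y^5 - 2*x*y^4*z - 3*x^2*y^3 + y^3*z^2 + 4*x*y^2*z + 2*x^2*y - y*z^2 - x*z - y
tr(b^-1 a b^-2 a b^-3) = tr(b^-2 a b^-2 a b^-1)*tr(b) - tr(b^-2 a b^-2 a) = x^2*y^6 - 2*x*y^5*z - 4*x^2*y^4 + y^4*z^2 + 6*x*y^3*z + 4*x^2*y^2 - 2*y^2*z^2 - 3*x*y*z - x^2 - y^2 + 2
tr(a b^-5 a b^-2) = tr(b^-1 a b^-2 a b^-3)*tr(b) - tr(b^-1 a b^-2 a b^-2) = x^2*y^7 - 2*x*y^6*z - 5*x^2*y^5 + y^5*z^2 + 8*x*y^4*z + 7*x^2*y^3 - 3*y^3*z^2 - 7*x*y^2*z - 3*x^2*y - y^3 + y*z^2 + x*z + 3*y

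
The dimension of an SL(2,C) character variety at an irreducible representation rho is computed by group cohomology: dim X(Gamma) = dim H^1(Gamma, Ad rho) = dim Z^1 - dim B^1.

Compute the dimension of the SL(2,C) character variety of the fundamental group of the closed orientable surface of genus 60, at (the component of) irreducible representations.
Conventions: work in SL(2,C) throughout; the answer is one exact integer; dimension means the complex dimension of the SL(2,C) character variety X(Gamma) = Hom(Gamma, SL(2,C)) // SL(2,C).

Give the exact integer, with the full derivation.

354

The genus-60 surface group: 2g = 120 generators, one relator prod [a_i, b_i].
Before the relator condition, cocycle space has dim 3*120 = 360.
H^2 = coker(d_2) is dual to H^0 = 0 at irreducible rho (Poincare duality), so d_2 is onto: dim Z^1 = 357.
dim B^1 = 3 (coboundaries, injective at irreducible rho).
dim X = dim H^1 = 357 - 3 = 354.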